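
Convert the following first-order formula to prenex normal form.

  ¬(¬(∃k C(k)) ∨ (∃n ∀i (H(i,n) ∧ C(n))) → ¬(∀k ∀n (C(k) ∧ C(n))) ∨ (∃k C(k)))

∀k ∃n ∀i ∀z ∀v ∀v1 ((¬C(k) ∨ H(i,n) ∧ C(n)) ∧ C(z) ∧ C(v) ∧ ¬C(v1))

Rewrite implications/biconditionals: A → B as ¬A ∨ B.
  ¬(¬(¬(∃k C(k)) ∨ (∃n ∀i (H(i,n) ∧ C(n)))) ∨ ¬(∀k ∀n (C(k) ∧ C(n))) ∨ (∃k C(k)))
Move each ¬ inward, flipping quantifiers it crosses:
  ((∀k ¬C(k)) ∨ (∃n ∀i (H(i,n) ∧ C(n)))) ∧ (∀k ∀n (C(k) ∧ C(n))) ∧ (∀k ¬C(k))
Rename bound variables to avoid capture: k↦z, n↦v, k↦v1.
  ((∀k ¬C(k)) ∨ (∃n ∀i (H(i,n) ∧ C(n)))) ∧ (∀z ∀v (C(z) ∧ C(v))) ∧ (∀v1 ¬C(v1))
Extract every quantifier outward, since the variables are now distinct and don't occur free across branches:
  ∀k ∃n ∀i ∀z ∀v ∀v1 ((¬C(k) ∨ H(i,n) ∧ C(n)) ∧ C(z) ∧ C(v) ∧ ¬C(v1))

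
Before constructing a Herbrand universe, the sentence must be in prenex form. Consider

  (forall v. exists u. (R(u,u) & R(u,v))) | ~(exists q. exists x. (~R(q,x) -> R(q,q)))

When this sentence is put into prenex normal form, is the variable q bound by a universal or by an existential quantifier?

Eliminate → and ↔ using ¬ and ∨.
  (forall v. exists u. (R(u,u) & R(u,v))) | ~(exists q. exists x. (~~R(q,x) | R(q,q)))
Drive negations inward (¬∀x A ≡ ∃x ¬A, ¬∃x A ≡ ∀x ¬A, De Morgan for ∧/∨):
  (forall v. exists u. (R(u,u) & R(u,v))) | (forall q. forall x. (~R(q,x) & ~R(q,q)))
All bound variables are already distinct, so no renaming is needed.
Finally move all quantifiers to the prefix:
  forall v. exists u. forall q. forall x. (R(u,u) & R(u,v) | ~R(q,x) & ~R(q,q))
The quantifier exists q sits under an odd number of negations (counting the antecedent side of each →), so it flips to forall q.

universal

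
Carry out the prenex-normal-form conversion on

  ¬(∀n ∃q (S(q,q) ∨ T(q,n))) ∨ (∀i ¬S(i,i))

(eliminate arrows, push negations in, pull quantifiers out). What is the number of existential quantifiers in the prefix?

1

Push ¬ through the quantifiers and connectives to reach negation normal form:
  (∃n ∀q (¬S(q,q) ∧ ¬T(q,n))) ∨ (∀i ¬S(i,i))
All bound variables are already distinct, so no renaming is needed.
Pull the quantifiers to the front (each side's bound variable is not free in the other side):
  ∃n ∀q ∀i (¬S(q,q) ∧ ¬T(q,n) ∨ ¬S(i,i))
The prefix is ∃n ∀q ∀i: 2 universal, 1 existential.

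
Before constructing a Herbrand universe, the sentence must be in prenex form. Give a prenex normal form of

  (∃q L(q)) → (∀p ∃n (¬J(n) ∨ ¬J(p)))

First replace A → B with ¬A ∨ B.
  ¬(∃q L(q)) ∨ (∀p ∃n (¬J(n) ∨ ¬J(p)))
Drive negations inward (¬∀x A ≡ ∃x ¬A, ¬∃x A ≡ ∀x ¬A, De Morgan for ∧/∨):
  (∀q ¬L(q)) ∨ (∀p ∃n (¬J(n) ∨ ¬J(p)))
All bound variables are already distinct, so no renaming is needed.
Pull the quantifiers to the front (each side's bound variable is not free in the other side):
  ∀q ∀p ∃n (¬L(q) ∨ ¬J(n) ∨ ¬J(p))

∀q ∀p ∃n (¬L(q) ∨ ¬J(n) ∨ ¬J(p))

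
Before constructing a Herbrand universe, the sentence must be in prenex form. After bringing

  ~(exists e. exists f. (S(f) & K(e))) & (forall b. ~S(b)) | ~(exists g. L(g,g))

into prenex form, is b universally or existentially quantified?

universal

Push ¬ through the quantifiers and connectives to reach negation normal form:
  (forall e. forall f. (~S(f) | ~K(e))) & (forall b. ~S(b)) | (forall g. ~L(g,g))
All bound variables are already distinct, so no renaming is needed.
Pull the quantifiers to the front (each side's bound variable is not free in the other side):
  forall e. forall f. forall b. forall g. ((~S(f) | ~K(e)) & ~S(b) | ~L(g,g))
The quantifier forall b sits under an even number of negations, so it remains universal.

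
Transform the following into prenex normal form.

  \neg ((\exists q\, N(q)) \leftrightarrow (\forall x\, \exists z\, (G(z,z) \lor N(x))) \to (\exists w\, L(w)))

\exists q\, \forall x\, \exists z\, \forall w\, \exists s\, \forall p\, \exists u\, \forall c\, (N(q) \land (G(z,z) \lor N(x)) \land \neg L(w) \lor (\neg G(p,p) \land \neg N(s) \lor L(u)) \land \neg N(c))

First replace A → B with ¬A ∨ B; A ↔ B as (¬A ∨ B) ∧ (¬B ∨ A).
  \neg ((\neg (\exists q\, N(q)) \lor \neg (\forall x\, \exists z\, (G(z,z) \lor N(x))) \lor (\exists w\, L(w))) \land (\neg (\neg (\forall x\, \exists z\, (G(z,z) \lor N(x))) \lor (\exists w\, L(w))) \lor (\exists q\, N(q))))
Push ¬ through the quantifiers and connectives to reach negation normal form:
  (\exists q\, N(q)) \land (\forall x\, \exists z\, (G(z,z) \lor N(x))) \land (\forall w\, \neg L(w)) \lor ((\exists x\, \forall z\, (\neg G(z,z) \land \neg N(x))) \lor (\exists w\, L(w))) \land (\forall q\, \neg N(q))
Standardize variables apart so no two quantifiers bind the same name: x↦s, z↦p, w↦u, q↦c.
  (\exists q\, N(q)) \land (\forall x\, \exists z\, (G(z,z) \lor N(x))) \land (\forall w\, \neg L(w)) \lor ((\exists s\, \forall p\, (\neg G(p,p) \land \neg N(s))) \lor (\exists u\, L(u))) \land (\forall c\, \neg N(c))
Finally move all quantifiers to the prefix:
  \exists q\, \forall x\, \exists z\, \forall w\, \exists s\, \forall p\, \exists u\, \forall c\, (N(q) \land (G(z,z) \lor N(x)) \land \neg L(w) \lor (\neg G(p,p) \land \neg N(s) \lor L(u)) \land \neg N(c))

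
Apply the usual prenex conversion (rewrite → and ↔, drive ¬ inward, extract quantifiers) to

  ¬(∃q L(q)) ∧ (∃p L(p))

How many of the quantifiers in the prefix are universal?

1

Move each ¬ inward, flipping quantifiers it crosses:
  (∀q ¬L(q)) ∧ (∃p L(p))
Finally move all quantifiers to the prefix:
  ∀q ∃p (¬L(q) ∧ L(p))
The prefix is ∀q ∃p: 1 universal, 1 existential.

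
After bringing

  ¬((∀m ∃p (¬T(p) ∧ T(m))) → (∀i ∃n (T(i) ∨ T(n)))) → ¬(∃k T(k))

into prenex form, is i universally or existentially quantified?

First replace A → B with ¬A ∨ B.
  ¬¬(¬(∀m ∃p (¬T(p) ∧ T(m))) ∨ (∀i ∃n (T(i) ∨ T(n)))) ∨ ¬(∃k T(k))
Drive negations inward (¬∀x A ≡ ∃x ¬A, ¬∃x A ≡ ∀x ¬A, De Morgan for ∧/∨):
  (∃m ∀p (T(p) ∨ ¬T(m))) ∨ (∀i ∃n (T(i) ∨ T(n))) ∨ (∀k ¬T(k))
All bound variables are already distinct, so no renaming is needed.
Extract every quantifier outward, since the variables are now distinct and don't occur free across branches:
  ∃m ∀p ∀i ∃n ∀k (T(p) ∨ ¬T(m) ∨ T(i) ∨ T(n) ∨ ¬T(k))
The quantifier ∀i sits under an even number of negations (counting the antecedent side of each →), so it remains universal.

universal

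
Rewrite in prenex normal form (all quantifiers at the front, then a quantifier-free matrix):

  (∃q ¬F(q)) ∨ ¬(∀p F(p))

∃q ∃p (¬F(q) ∨ ¬F(p))

Push ¬ through the quantifiers and connectives to reach negation normal form:
  (∃q ¬F(q)) ∨ (∃p ¬F(p))
All bound variables are already distinct, so no renaming is needed.
Finally move all quantifiers to the prefix:
  ∃q ∃p (¬F(q) ∨ ¬F(p))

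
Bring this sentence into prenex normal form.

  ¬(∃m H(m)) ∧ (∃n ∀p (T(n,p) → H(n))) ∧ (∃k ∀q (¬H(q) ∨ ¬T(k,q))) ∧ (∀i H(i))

∀m ∃n ∀p ∃k ∀q ∀i (¬H(m) ∧ (¬T(n,p) ∨ H(n)) ∧ (¬H(q) ∨ ¬T(k,q)) ∧ H(i))

Rewrite implications/biconditionals: A → B as ¬A ∨ B.
  ¬(∃m H(m)) ∧ (∃n ∀p (¬T(n,p) ∨ H(n))) ∧ (∃k ∀q (¬H(q) ∨ ¬T(k,q))) ∧ (∀i H(i))
Push ¬ through the quantifiers and connectives to reach negation normal form:
  (∀m ¬H(m)) ∧ (∃n ∀p (¬T(n,p) ∨ H(n))) ∧ (∃k ∀q (¬H(q) ∨ ¬T(k,q))) ∧ (∀i H(i))
All bound variables are already distinct, so no renaming is needed.
Pull the quantifiers to the front (each side's bound variable is not free in the other side):
  ∀m ∃n ∀p ∃k ∀q ∀i (¬H(m) ∧ (¬T(n,p) ∨ H(n)) ∧ (¬H(q) ∨ ¬T(k,q)) ∧ H(i))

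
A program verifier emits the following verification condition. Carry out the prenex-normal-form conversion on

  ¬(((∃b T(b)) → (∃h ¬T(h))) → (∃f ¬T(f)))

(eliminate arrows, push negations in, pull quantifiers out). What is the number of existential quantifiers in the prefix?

1

First replace A → B with ¬A ∨ B.
  ¬(¬(¬(∃b T(b)) ∨ (∃h ¬T(h))) ∨ (∃f ¬T(f)))
Drive negations inward (¬∀x A ≡ ∃x ¬A, ¬∃x A ≡ ∀x ¬A, De Morgan for ∧/∨):
  ((∀b ¬T(b)) ∨ (∃h ¬T(h))) ∧ (∀f T(f))
Finally move all quantifiers to the prefix:
  ∀b ∃h ∀f ((¬T(b) ∨ ¬T(h)) ∧ T(f))
The prefix is ∀b ∃h ∀f: 2 universal, 1 existential.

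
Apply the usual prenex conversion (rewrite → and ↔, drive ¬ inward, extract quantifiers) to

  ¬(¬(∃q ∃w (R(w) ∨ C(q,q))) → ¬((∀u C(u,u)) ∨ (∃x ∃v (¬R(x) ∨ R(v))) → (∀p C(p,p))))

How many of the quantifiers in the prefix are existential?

First replace A → B with ¬A ∨ B.
  ¬(¬¬(∃q ∃w (R(w) ∨ C(q,q))) ∨ ¬(¬((∀u C(u,u)) ∨ (∃x ∃v (¬R(x) ∨ R(v)))) ∨ (∀p C(p,p))))
Move each ¬ inward, flipping quantifiers it crosses:
  (∀q ∀w (¬R(w) ∧ ¬C(q,q))) ∧ ((∃u ¬C(u,u)) ∧ (∀x ∀v (R(x) ∧ ¬R(v))) ∨ (∀p C(p,p)))
All bound variables are already distinct, so no renaming is needed.
Extract every quantifier outward, since the variables are now distinct and don't occur free across branches:
  ∀q ∀w ∃u ∀x ∀v ∀p (¬R(w) ∧ ¬C(q,q) ∧ (¬C(u,u) ∧ R(x) ∧ ¬R(v) ∨ C(p,p)))
The prefix is ∀q ∀w ∃u ∀x ∀v ∀p: 5 universal, 1 existential.

1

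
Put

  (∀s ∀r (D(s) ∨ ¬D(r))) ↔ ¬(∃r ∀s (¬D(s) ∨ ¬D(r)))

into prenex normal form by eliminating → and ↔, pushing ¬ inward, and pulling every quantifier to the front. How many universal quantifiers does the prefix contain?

4

First replace A → B with ¬A ∨ B; A ↔ B as (¬A ∨ B) ∧ (¬B ∨ A).
  (¬(∀s ∀r (D(s) ∨ ¬D(r))) ∨ ¬(∃r ∀s (¬D(s) ∨ ¬D(r)))) ∧ (¬¬(∃r ∀s (¬D(s) ∨ ¬D(r))) ∨ (∀s ∀r (D(s) ∨ ¬D(r))))
Move each ¬ inward, flipping quantifiers it crosses:
  ((∃s ∃r (¬D(s) ∧ D(r))) ∨ (∀r ∃s (D(s) ∧ D(r)))) ∧ ((∃r ∀s (¬D(s) ∨ ¬D(r))) ∨ (∀s ∀r (D(s) ∨ ¬D(r))))
Standardize variables apart so no two quantifiers bind the same name: r↦y1, s↦y, r↦u, s↦p, s↦b, r↦w1.
  ((∃s ∃r (¬D(s) ∧ D(r))) ∨ (∀y1 ∃y (D(y) ∧ D(y1)))) ∧ ((∃u ∀p (¬D(p) ∨ ¬D(u))) ∨ (∀b ∀w1 (D(b) ∨ ¬D(w1))))
Extract every quantifier outward, since the variables are now distinct and don't occur free across branches:
  ∃s ∃r ∀y1 ∃y ∃u ∀p ∀b ∀w1 ((¬D(s) ∧ D(r) ∨ D(y) ∧ D(y1)) ∧ (¬D(p) ∨ ¬D(u) ∨ D(b) ∨ ¬D(w1)))
The prefix is ∃s ∃r ∀y1 ∃y ∃u ∀p ∀b ∀w1: 4 universal, 4 existential.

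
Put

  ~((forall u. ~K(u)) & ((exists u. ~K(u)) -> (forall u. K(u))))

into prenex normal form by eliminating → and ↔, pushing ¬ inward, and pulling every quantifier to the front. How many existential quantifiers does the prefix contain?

Rewrite implications/biconditionals: A → B as ¬A ∨ B.
  ~((forall u. ~K(u)) & (~(exists u. ~K(u)) | (forall u. K(u))))
Drive negations inward (¬∀x A ≡ ∃x ¬A, ¬∃x A ≡ ∀x ¬A, De Morgan for ∧/∨):
  (exists u. K(u)) | (exists u. ~K(u)) & (exists u. ~K(u))
Standardize variables apart so no two quantifiers bind the same name: u↦v, u↦c.
  (exists u. K(u)) | (exists v. ~K(v)) & (exists c. ~K(c))
Extract every quantifier outward, since the variables are now distinct and don't occur free across branches:
  exists u. exists v. exists c. (K(u) | ~K(v) & ~K(c))
The prefix is exists u exists v exists c: 0 universal, 3 existential.

3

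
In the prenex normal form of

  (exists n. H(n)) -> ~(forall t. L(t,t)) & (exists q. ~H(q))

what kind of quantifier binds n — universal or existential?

Rewrite implications/biconditionals: A → B as ¬A ∨ B.
  ~(exists n. H(n)) | ~(forall t. L(t,t)) & (exists q. ~H(q))
Move each ¬ inward, flipping quantifiers it crosses:
  (forall n. ~H(n)) | (exists t. ~L(t,t)) & (exists q. ~H(q))
Extract every quantifier outward, since the variables are now distinct and don't occur free across branches:
  forall n. exists t. exists q. (~H(n) | ~L(t,t) & ~H(q))
The quantifier exists n sits under an odd number of negations (counting the antecedent side of each →), so it flips to forall n.

universal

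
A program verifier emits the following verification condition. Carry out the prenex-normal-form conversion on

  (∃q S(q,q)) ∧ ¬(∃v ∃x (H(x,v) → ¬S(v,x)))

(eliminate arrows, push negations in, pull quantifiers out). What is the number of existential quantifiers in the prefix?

Rewrite implications/biconditionals: A → B as ¬A ∨ B.
  (∃q S(q,q)) ∧ ¬(∃v ∃x (¬H(x,v) ∨ ¬S(v,x)))
Move each ¬ inward, flipping quantifiers it crosses:
  (∃q S(q,q)) ∧ (∀v ∀x (H(x,v) ∧ S(v,x)))
All bound variables are already distinct, so no renaming is needed.
Finally move all quantifiers to the prefix:
  ∃q ∀v ∀x (S(q,q) ∧ H(x,v) ∧ S(v,x))
The prefix is ∃q ∀v ∀x: 2 universal, 1 existential.

1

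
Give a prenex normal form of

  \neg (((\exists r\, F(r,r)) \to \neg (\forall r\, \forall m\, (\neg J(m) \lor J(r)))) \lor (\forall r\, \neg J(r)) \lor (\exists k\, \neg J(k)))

Rewrite implications/biconditionals: A → B as ¬A ∨ B.
  \neg (\neg (\exists r\, F(r,r)) \lor \neg (\forall r\, \forall m\, (\neg J(m) \lor J(r))) \lor (\forall r\, \neg J(r)) \lor (\exists k\, \neg J(k)))
Drive negations inward (¬∀x A ≡ ∃x ¬A, ¬∃x A ≡ ∀x ¬A, De Morgan for ∧/∨):
  (\exists r\, F(r,r)) \land (\forall r\, \forall m\, (\neg J(m) \lor J(r))) \land (\exists r\, J(r)) \land (\forall k\, J(k))
Give each quantifier a distinct variable: r↦y1, r↦a.
  (\exists r\, F(r,r)) \land (\forall y1\, \forall m\, (\neg J(m) \lor J(y1))) \land (\exists a\, J(a)) \land (\forall k\, J(k))
Extract every quantifier outward, since the variables are now distinct and don't occur free across branches:
  \exists r\, \forall y1\, \forall m\, \exists a\, \forall k\, (F(r,r) \land (\neg J(m) \lor J(y1)) \land J(a) \land J(k))

\exists r\, \forall y1\, \forall m\, \exists a\, \forall k\, (F(r,r) \land (\neg J(m) \lor J(y1)) \land J(a) \land J(k))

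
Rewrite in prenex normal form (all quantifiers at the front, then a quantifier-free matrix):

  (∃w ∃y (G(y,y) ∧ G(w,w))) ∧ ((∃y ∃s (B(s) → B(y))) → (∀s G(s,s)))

∃w ∃y ∀u1 ∀s ∀x (G(y,y) ∧ G(w,w) ∧ (B(s) ∧ ¬B(u1) ∨ G(x,x)))

Eliminate → and ↔ using ¬ and ∨.
  (∃w ∃y (G(y,y) ∧ G(w,w))) ∧ (¬(∃y ∃s (¬B(s) ∨ B(y))) ∨ (∀s G(s,s)))
Push ¬ through the quantifiers and connectives to reach negation normal form:
  (∃w ∃y (G(y,y) ∧ G(w,w))) ∧ ((∀y ∀s (B(s) ∧ ¬B(y))) ∨ (∀s G(s,s)))
Standardize variables apart so no two quantifiers bind the same name: y↦u1, s↦x.
  (∃w ∃y (G(y,y) ∧ G(w,w))) ∧ ((∀u1 ∀s (B(s) ∧ ¬B(u1))) ∨ (∀x G(x,x)))
Extract every quantifier outward, since the variables are now distinct and don't occur free across branches:
  ∃w ∃y ∀u1 ∀s ∀x (G(y,y) ∧ G(w,w) ∧ (B(s) ∧ ¬B(u1) ∨ G(x,x)))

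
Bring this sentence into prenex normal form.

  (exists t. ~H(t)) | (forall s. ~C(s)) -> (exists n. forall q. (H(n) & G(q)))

forall t. exists s. exists n. forall q. (H(t) & C(s) | H(n) & G(q))

Eliminate → and ↔ using ¬ and ∨.
  ~((exists t. ~H(t)) | (forall s. ~C(s))) | (exists n. forall q. (H(n) & G(q)))
Push ¬ through the quantifiers and connectives to reach negation normal form:
  (forall t. H(t)) & (exists s. C(s)) | (exists n. forall q. (H(n) & G(q)))
All bound variables are already distinct, so no renaming is needed.
Pull the quantifiers to the front (each side's bound variable is not free in the other side):
  forall t. exists s. exists n. forall q. (H(t) & C(s) | H(n) & G(q))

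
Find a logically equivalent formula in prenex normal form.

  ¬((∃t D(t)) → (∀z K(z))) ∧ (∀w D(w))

∃t ∃z ∀w (D(t) ∧ ¬K(z) ∧ D(w))

Eliminate → and ↔ using ¬ and ∨.
  ¬(¬(∃t D(t)) ∨ (∀z K(z))) ∧ (∀w D(w))
Push ¬ through the quantifiers and connectives to reach negation normal form:
  (∃t D(t)) ∧ (∃z ¬K(z)) ∧ (∀w D(w))
Pull the quantifiers to the front (each side's bound variable is not free in the other side):
  ∃t ∃z ∀w (D(t) ∧ ¬K(z) ∧ D(w))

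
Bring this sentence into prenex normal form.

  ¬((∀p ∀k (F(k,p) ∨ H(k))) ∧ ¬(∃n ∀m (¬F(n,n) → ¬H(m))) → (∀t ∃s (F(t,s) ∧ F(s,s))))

∀p ∀k ∀n ∃m ∃t ∀s ((F(k,p) ∨ H(k)) ∧ ¬F(n,n) ∧ H(m) ∧ (¬F(t,s) ∨ ¬F(s,s)))

First replace A → B with ¬A ∨ B.
  ¬(¬((∀p ∀k (F(k,p) ∨ H(k))) ∧ ¬(∃n ∀m (¬¬F(n,n) ∨ ¬H(m)))) ∨ (∀t ∃s (F(t,s) ∧ F(s,s))))
Drive negations inward (¬∀x A ≡ ∃x ¬A, ¬∃x A ≡ ∀x ¬A, De Morgan for ∧/∨):
  (∀p ∀k (F(k,p) ∨ H(k))) ∧ (∀n ∃m (¬F(n,n) ∧ H(m))) ∧ (∃t ∀s (¬F(t,s) ∨ ¬F(s,s)))
All bound variables are already distinct, so no renaming is needed.
Extract every quantifier outward, since the variables are now distinct and don't occur free across branches:
  ∀p ∀k ∀n ∃m ∃t ∀s ((F(k,p) ∨ H(k)) ∧ ¬F(n,n) ∧ H(m) ∧ (¬F(t,s) ∨ ¬F(s,s)))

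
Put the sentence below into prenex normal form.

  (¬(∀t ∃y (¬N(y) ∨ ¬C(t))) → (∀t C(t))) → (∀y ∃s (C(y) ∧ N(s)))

Eliminate → and ↔ using ¬ and ∨.
  ¬(¬¬(∀t ∃y (¬N(y) ∨ ¬C(t))) ∨ (∀t C(t))) ∨ (∀y ∃s (C(y) ∧ N(s)))
Move each ¬ inward, flipping quantifiers it crosses:
  (∃t ∀y (N(y) ∧ C(t))) ∧ (∃t ¬C(t)) ∨ (∀y ∃s (C(y) ∧ N(s)))
Standardize variables apart so no two quantifiers bind the same name: t↦w1, y↦v.
  (∃t ∀y (N(y) ∧ C(t))) ∧ (∃w1 ¬C(w1)) ∨ (∀v ∃s (C(v) ∧ N(s)))
Finally move all quantifiers to the prefix:
  ∃t ∀y ∃w1 ∀v ∃s (N(y) ∧ C(t) ∧ ¬C(w1) ∨ C(v) ∧ N(s))

∃t ∀y ∃w1 ∀v ∃s (N(y) ∧ C(t) ∧ ¬C(w1) ∨ C(v) ∧ N(s))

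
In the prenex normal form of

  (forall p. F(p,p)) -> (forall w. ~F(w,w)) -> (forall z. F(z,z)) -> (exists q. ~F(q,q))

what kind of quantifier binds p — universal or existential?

Rewrite implications/biconditionals: A → B as ¬A ∨ B.
  ~(forall p. F(p,p)) | ~(forall w. ~F(w,w)) | ~(forall z. F(z,z)) | (exists q. ~F(q,q))
Move each ¬ inward, flipping quantifiers it crosses:
  (exists p. ~F(p,p)) | (exists w. F(w,w)) | (exists z. ~F(z,z)) | (exists q. ~F(q,q))
Pull the quantifiers to the front (each side's bound variable is not free in the other side):
  exists p. exists w. exists z. exists q. (~F(p,p) | F(w,w) | ~F(z,z) | ~F(q,q))
The quantifier forall p sits under an odd number of negations (counting the antecedent side of each →), so it flips to exists p.

existential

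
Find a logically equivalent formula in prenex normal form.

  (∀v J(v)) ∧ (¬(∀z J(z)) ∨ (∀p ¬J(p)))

∀v ∃z ∀p (J(v) ∧ (¬J(z) ∨ ¬J(p)))

Push ¬ through the quantifiers and connectives to reach negation normal form:
  (∀v J(v)) ∧ ((∃z ¬J(z)) ∨ (∀p ¬J(p)))
Extract every quantifier outward, since the variables are now distinct and don't occur free across branches:
  ∀v ∃z ∀p (J(v) ∧ (¬J(z) ∨ ¬J(p)))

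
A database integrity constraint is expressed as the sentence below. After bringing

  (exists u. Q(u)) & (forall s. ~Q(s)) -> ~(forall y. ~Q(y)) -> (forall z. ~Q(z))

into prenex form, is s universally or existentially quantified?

Rewrite implications/biconditionals: A → B as ¬A ∨ B.
  ~((exists u. Q(u)) & (forall s. ~Q(s))) | ~~(forall y. ~Q(y)) | (forall z. ~Q(z))
Move each ¬ inward, flipping quantifiers it crosses:
  (forall u. ~Q(u)) | (exists s. Q(s)) | (forall y. ~Q(y)) | (forall z. ~Q(z))
All bound variables are already distinct, so no renaming is needed.
Pull the quantifiers to the front (each side's bound variable is not free in the other side):
  forall u. exists s. forall y. forall z. (~Q(u) | Q(s) | ~Q(y) | ~Q(z))
The quantifier forall s sits under an odd number of negations (counting the antecedent side of each →), so it flips to exists s.

existential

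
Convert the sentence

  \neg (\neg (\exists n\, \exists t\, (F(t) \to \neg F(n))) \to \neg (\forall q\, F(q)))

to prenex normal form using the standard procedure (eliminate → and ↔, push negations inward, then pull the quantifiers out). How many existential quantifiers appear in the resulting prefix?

First replace A → B with ¬A ∨ B.
  \neg (\neg \neg (\exists n\, \exists t\, (\neg F(t) \lor \neg F(n))) \lor \neg (\forall q\, F(q)))
Push ¬ through the quantifiers and connectives to reach negation normal form:
  (\forall n\, \forall t\, (F(t) \land F(n))) \land (\forall q\, F(q))
All bound variables are already distinct, so no renaming is needed.
Extract every quantifier outward, since the variables are now distinct and don't occur free across branches:
  \forall n\, \forall t\, \forall q\, (F(t) \land F(n) \land F(q))
The prefix is \forall n \forall t \forall q: 3 universal, 0 existential.

0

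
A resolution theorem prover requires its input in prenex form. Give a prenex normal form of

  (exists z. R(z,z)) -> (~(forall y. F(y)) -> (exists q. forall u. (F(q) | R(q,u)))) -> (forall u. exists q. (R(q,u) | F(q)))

forall z. exists y. forall q. exists u. forall p. exists x1. (~R(z,z) | ~F(y) & ~F(q) & ~R(q,u) | R(x1,p) | F(x1))

Eliminate → and ↔ using ¬ and ∨.
  ~(exists z. R(z,z)) | ~(~~(forall y. F(y)) | (exists q. forall u. (F(q) | R(q,u)))) | (forall u. exists q. (R(q,u) | F(q)))
Push ¬ through the quantifiers and connectives to reach negation normal form:
  (forall z. ~R(z,z)) | (exists y. ~F(y)) & (forall q. exists u. (~F(q) & ~R(q,u))) | (forall u. exists q. (R(q,u) | F(q)))
Give each quantifier a distinct variable: u↦p, q↦x1.
  (forall z. ~R(z,z)) | (exists y. ~F(y)) & (forall q. exists u. (~F(q) & ~R(q,u))) | (forall p. exists x1. (R(x1,p) | F(x1)))
Finally move all quantifiers to the prefix:
  forall z. exists y. forall q. exists u. forall p. exists x1. (~R(z,z) | ~F(y) & ~F(q) & ~R(q,u) | R(x1,p) | F(x1))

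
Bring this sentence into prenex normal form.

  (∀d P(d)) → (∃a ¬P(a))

Eliminate → and ↔ using ¬ and ∨.
  ¬(∀d P(d)) ∨ (∃a ¬P(a))
Move each ¬ inward, flipping quantifiers it crosses:
  (∃d ¬P(d)) ∨ (∃a ¬P(a))
All bound variables are already distinct, so no renaming is needed.
Pull the quantifiers to the front (each side's bound variable is not free in the other side):
  ∃d ∃a (¬P(d) ∨ ¬P(a))

∃d ∃a (¬P(d) ∨ ¬P(a))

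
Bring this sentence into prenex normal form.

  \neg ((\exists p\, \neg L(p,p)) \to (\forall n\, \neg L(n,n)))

Eliminate → and ↔ using ¬ and ∨.
  \neg (\neg (\exists p\, \neg L(p,p)) \lor (\forall n\, \neg L(n,n)))
Move each ¬ inward, flipping quantifiers it crosses:
  (\exists p\, \neg L(p,p)) \land (\exists n\, L(n,n))
Pull the quantifiers to the front (each side's bound variable is not free in the other side):
  \exists p\, \exists n\, (\neg L(p,p) \land L(n,n))

\exists p\, \exists n\, (\neg L(p,p) \land L(n,n))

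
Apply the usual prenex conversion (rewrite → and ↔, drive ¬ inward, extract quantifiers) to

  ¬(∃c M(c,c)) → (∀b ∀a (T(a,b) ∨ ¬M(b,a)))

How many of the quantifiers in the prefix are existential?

1

First replace A → B with ¬A ∨ B.
  ¬¬(∃c M(c,c)) ∨ (∀b ∀a (T(a,b) ∨ ¬M(b,a)))
Move each ¬ inward, flipping quantifiers it crosses:
  (∃c M(c,c)) ∨ (∀b ∀a (T(a,b) ∨ ¬M(b,a)))
Finally move all quantifiers to the prefix:
  ∃c ∀b ∀a (M(c,c) ∨ T(a,b) ∨ ¬M(b,a))
The prefix is ∃c ∀b ∀a: 2 universal, 1 existential.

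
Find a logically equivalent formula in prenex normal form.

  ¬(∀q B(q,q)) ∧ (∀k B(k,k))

Move each ¬ inward, flipping quantifiers it crosses:
  (∃q ¬B(q,q)) ∧ (∀k B(k,k))
Pull the quantifiers to the front (each side's bound variable is not free in the other side):
  ∃q ∀k (¬B(q,q) ∧ B(k,k))

∃q ∀k (¬B(q,q) ∧ B(k,k))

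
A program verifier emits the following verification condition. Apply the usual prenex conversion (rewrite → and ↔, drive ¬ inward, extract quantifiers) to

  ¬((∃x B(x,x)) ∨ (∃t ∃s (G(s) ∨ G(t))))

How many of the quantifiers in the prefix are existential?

0

Move each ¬ inward, flipping quantifiers it crosses:
  (∀x ¬B(x,x)) ∧ (∀t ∀s (¬G(s) ∧ ¬G(t)))
Pull the quantifiers to the front (each side's bound variable is not free in the other side):
  ∀x ∀t ∀s (¬B(x,x) ∧ ¬G(s) ∧ ¬G(t))
The prefix is ∀x ∀t ∀s: 3 universal, 0 existential.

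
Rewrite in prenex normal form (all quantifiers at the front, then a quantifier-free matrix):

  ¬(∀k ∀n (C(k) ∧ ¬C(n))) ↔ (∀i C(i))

∀k ∀n ∀i ∃z ∃v ∃q ((C(k) ∧ ¬C(n) ∨ C(i)) ∧ (¬C(z) ∨ ¬C(v) ∨ C(q)))

Rewrite implications/biconditionals: A → B as ¬A ∨ B; A ↔ B as (¬A ∨ B) ∧ (¬B ∨ A).
  (¬¬(∀k ∀n (C(k) ∧ ¬C(n))) ∨ (∀i C(i))) ∧ (¬(∀i C(i)) ∨ ¬(∀k ∀n (C(k) ∧ ¬C(n))))
Drive negations inward (¬∀x A ≡ ∃x ¬A, ¬∃x A ≡ ∀x ¬A, De Morgan for ∧/∨):
  ((∀k ∀n (C(k) ∧ ¬C(n))) ∨ (∀i C(i))) ∧ ((∃i ¬C(i)) ∨ (∃k ∃n (¬C(k) ∨ C(n))))
Standardize variables apart so no two quantifiers bind the same name: i↦z, k↦v, n↦q.
  ((∀k ∀n (C(k) ∧ ¬C(n))) ∨ (∀i C(i))) ∧ ((∃z ¬C(z)) ∨ (∃v ∃q (¬C(v) ∨ C(q))))
Finally move all quantifiers to the prefix:
  ∀k ∀n ∀i ∃z ∃v ∃q ((C(k) ∧ ¬C(n) ∨ C(i)) ∧ (¬C(z) ∨ ¬C(v) ∨ C(q)))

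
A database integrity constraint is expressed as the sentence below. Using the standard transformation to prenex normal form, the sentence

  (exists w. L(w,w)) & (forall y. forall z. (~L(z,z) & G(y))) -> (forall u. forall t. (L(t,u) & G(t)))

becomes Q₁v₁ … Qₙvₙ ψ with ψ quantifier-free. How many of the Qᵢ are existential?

First replace A → B with ¬A ∨ B.
  ~((exists w. L(w,w)) & (forall y. forall z. (~L(z,z) & G(y)))) | (forall u. forall t. (L(t,u) & G(t)))
Push ¬ through the quantifiers and connectives to reach negation normal form:
  (forall w. ~L(w,w)) | (exists y. exists z. (L(z,z) | ~G(y))) | (forall u. forall t. (L(t,u) & G(t)))
All bound variables are already distinct, so no renaming is needed.
Finally move all quantifiers to the prefix:
  forall w. exists y. exists z. forall u. forall t. (~L(w,w) | L(z,z) | ~G(y) | L(t,u) & G(t))
The prefix is forall w exists y exists z forall u forall t: 3 universal, 2 existential.

2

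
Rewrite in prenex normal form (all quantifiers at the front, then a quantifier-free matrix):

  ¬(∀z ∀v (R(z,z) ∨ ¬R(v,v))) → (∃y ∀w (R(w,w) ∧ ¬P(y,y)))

∀z ∀v ∃y ∀w (R(z,z) ∨ ¬R(v,v) ∨ R(w,w) ∧ ¬P(y,y))

First replace A → B with ¬A ∨ B.
  ¬¬(∀z ∀v (R(z,z) ∨ ¬R(v,v))) ∨ (∃y ∀w (R(w,w) ∧ ¬P(y,y)))
Push ¬ through the quantifiers and connectives to reach negation normal form:
  (∀z ∀v (R(z,z) ∨ ¬R(v,v))) ∨ (∃y ∀w (R(w,w) ∧ ¬P(y,y)))
All bound variables are already distinct, so no renaming is needed.
Finally move all quantifiers to the prefix:
  ∀z ∀v ∃y ∀w (R(z,z) ∨ ¬R(v,v) ∨ R(w,w) ∧ ¬P(y,y))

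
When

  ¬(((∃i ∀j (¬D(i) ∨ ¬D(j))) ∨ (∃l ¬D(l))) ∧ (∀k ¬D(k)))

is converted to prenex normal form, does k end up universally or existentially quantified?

existential

Push ¬ through the quantifiers and connectives to reach negation normal form:
  (∀i ∃j (D(i) ∧ D(j))) ∧ (∀l D(l)) ∨ (∃k D(k))
Extract every quantifier outward, since the variables are now distinct and don't occur free across branches:
  ∀i ∃j ∀l ∃k (D(i) ∧ D(j) ∧ D(l) ∨ D(k))
The quantifier ∀k sits under an odd number of negations, so it flips to ∃k.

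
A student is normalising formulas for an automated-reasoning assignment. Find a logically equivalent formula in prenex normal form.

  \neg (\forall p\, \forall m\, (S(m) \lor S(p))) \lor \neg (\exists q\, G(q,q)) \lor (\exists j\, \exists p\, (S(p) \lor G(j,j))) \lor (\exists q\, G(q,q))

Move each ¬ inward, flipping quantifiers it crosses:
  (\exists p\, \exists m\, (\neg S(m) \land \neg S(p))) \lor (\forall q\, \neg G(q,q)) \lor (\exists j\, \exists p\, (S(p) \lor G(j,j))) \lor (\exists q\, G(q,q))
Rename bound variables to avoid capture: p↦z, q↦b.
  (\exists p\, \exists m\, (\neg S(m) \land \neg S(p))) \lor (\forall q\, \neg G(q,q)) \lor (\exists j\, \exists z\, (S(z) \lor G(j,j))) \lor (\exists b\, G(b,b))
Pull the quantifiers to the front (each side's bound variable is not free in the other side):
  \exists p\, \exists m\, \forall q\, \exists j\, \exists z\, \exists b\, (\neg S(m) \land \neg S(p) \lor \neg G(q,q) \lor S(z) \lor G(j,j) \lor G(b,b))

\exists p\, \exists m\, \forall q\, \exists j\, \exists z\, \exists b\, (\neg S(m) \land \neg S(p) \lor \neg G(q,q) \lor S(z) \lor G(j,j) \lor G(b,b))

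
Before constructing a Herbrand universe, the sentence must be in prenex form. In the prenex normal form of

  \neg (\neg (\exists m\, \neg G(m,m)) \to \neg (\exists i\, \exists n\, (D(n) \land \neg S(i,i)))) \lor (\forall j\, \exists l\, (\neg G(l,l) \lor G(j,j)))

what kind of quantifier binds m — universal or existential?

universal

First replace A → B with ¬A ∨ B.
  \neg (\neg \neg (\exists m\, \neg G(m,m)) \lor \neg (\exists i\, \exists n\, (D(n) \land \neg S(i,i)))) \lor (\forall j\, \exists l\, (\neg G(l,l) \lor G(j,j)))
Move each ¬ inward, flipping quantifiers it crosses:
  (\forall m\, G(m,m)) \land (\exists i\, \exists n\, (D(n) \land \neg S(i,i))) \lor (\forall j\, \exists l\, (\neg G(l,l) \lor G(j,j)))
All bound variables are already distinct, so no renaming is needed.
Finally move all quantifiers to the prefix:
  \forall m\, \exists i\, \exists n\, \forall j\, \exists l\, (G(m,m) \land D(n) \land \neg S(i,i) \lor \neg G(l,l) \lor G(j,j))
The quantifier \exists m sits under an odd number of negations (counting the antecedent side of each →), so it flips to \forall m.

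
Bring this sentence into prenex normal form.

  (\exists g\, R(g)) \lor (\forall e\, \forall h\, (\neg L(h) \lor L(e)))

Finally move all quantifiers to the prefix:
  \exists g\, \forall e\, \forall h\, (R(g) \lor \neg L(h) \lor L(e))

\exists g\, \forall e\, \forall h\, (R(g) \lor \neg L(h) \lor L(e))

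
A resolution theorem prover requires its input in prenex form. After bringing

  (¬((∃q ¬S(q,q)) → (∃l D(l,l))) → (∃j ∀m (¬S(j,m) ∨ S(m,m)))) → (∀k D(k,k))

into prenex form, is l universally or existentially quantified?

First replace A → B with ¬A ∨ B.
  ¬(¬¬(¬(∃q ¬S(q,q)) ∨ (∃l D(l,l))) ∨ (∃j ∀m (¬S(j,m) ∨ S(m,m)))) ∨ (∀k D(k,k))
Drive negations inward (¬∀x A ≡ ∃x ¬A, ¬∃x A ≡ ∀x ¬A, De Morgan for ∧/∨):
  (∃q ¬S(q,q)) ∧ (∀l ¬D(l,l)) ∧ (∀j ∃m (S(j,m) ∧ ¬S(m,m))) ∨ (∀k D(k,k))
All bound variables are already distinct, so no renaming is needed.
Pull the quantifiers to the front (each side's bound variable is not free in the other side):
  ∃q ∀l ∀j ∃m ∀k (¬S(q,q) ∧ ¬D(l,l) ∧ S(j,m) ∧ ¬S(m,m) ∨ D(k,k))
The quantifier ∃l sits under an odd number of negations (counting the antecedent side of each →), so it flips to ∀l.

universal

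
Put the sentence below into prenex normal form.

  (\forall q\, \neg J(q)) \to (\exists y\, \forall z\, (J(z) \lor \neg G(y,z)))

First replace A → B with ¬A ∨ B.
  \neg (\forall q\, \neg J(q)) \lor (\exists y\, \forall z\, (J(z) \lor \neg G(y,z)))
Push ¬ through the quantifiers and connectives to reach negation normal form:
  (\exists q\, J(q)) \lor (\exists y\, \forall z\, (J(z) \lor \neg G(y,z)))
Extract every quantifier outward, since the variables are now distinct and don't occur free across branches:
  \exists q\, \exists y\, \forall z\, (J(q) \lor J(z) \lor \neg G(y,z))

\exists q\, \exists y\, \forall z\, (J(q) \lor J(z) \lor \neg G(y,z))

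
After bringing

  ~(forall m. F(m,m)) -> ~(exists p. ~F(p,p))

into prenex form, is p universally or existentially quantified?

universal

First replace A → B with ¬A ∨ B.
  ~~(forall m. F(m,m)) | ~(exists p. ~F(p,p))
Push ¬ through the quantifiers and connectives to reach negation normal form:
  (forall m. F(m,m)) | (forall p. F(p,p))
All bound variables are already distinct, so no renaming is needed.
Finally move all quantifiers to the prefix:
  forall m. forall p. (F(m,m) | F(p,p))
The quantifier exists p sits under an odd number of negations (counting the antecedent side of each →), so it flips to forall p.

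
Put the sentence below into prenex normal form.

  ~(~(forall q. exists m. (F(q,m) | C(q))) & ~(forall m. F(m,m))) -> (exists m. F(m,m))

exists q. forall m. exists c. exists w1. (~F(q,m) & ~C(q) & ~F(c,c) | F(w1,w1))

Eliminate → and ↔ using ¬ and ∨.
  ~~(~(forall q. exists m. (F(q,m) | C(q))) & ~(forall m. F(m,m))) | (exists m. F(m,m))
Push ¬ through the quantifiers and connectives to reach negation normal form:
  (exists q. forall m. (~F(q,m) & ~C(q))) & (exists m. ~F(m,m)) | (exists m. F(m,m))
Rename bound variables to avoid capture: m↦c, m↦w1.
  (exists q. forall m. (~F(q,m) & ~C(q))) & (exists c. ~F(c,c)) | (exists w1. F(w1,w1))
Extract every quantifier outward, since the variables are now distinct and don't occur free across branches:
  exists q. forall m. exists c. exists w1. (~F(q,m) & ~C(q) & ~F(c,c) | F(w1,w1))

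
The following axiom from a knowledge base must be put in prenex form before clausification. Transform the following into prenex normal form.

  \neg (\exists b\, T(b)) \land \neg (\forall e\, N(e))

\forall b\, \exists e\, (\neg T(b) \land \neg N(e))

Drive negations inward (¬∀x A ≡ ∃x ¬A, ¬∃x A ≡ ∀x ¬A, De Morgan for ∧/∨):
  (\forall b\, \neg T(b)) \land (\exists e\, \neg N(e))
All bound variables are already distinct, so no renaming is needed.
Finally move all quantifiers to the prefix:
  \forall b\, \exists e\, (\neg T(b) \land \neg N(e))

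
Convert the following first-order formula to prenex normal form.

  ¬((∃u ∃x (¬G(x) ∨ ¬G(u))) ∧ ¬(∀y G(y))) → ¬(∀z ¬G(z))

First replace A → B with ¬A ∨ B.
  ¬¬((∃u ∃x (¬G(x) ∨ ¬G(u))) ∧ ¬(∀y G(y))) ∨ ¬(∀z ¬G(z))
Drive negations inward (¬∀x A ≡ ∃x ¬A, ¬∃x A ≡ ∀x ¬A, De Morgan for ∧/∨):
  (∃u ∃x (¬G(x) ∨ ¬G(u))) ∧ (∃y ¬G(y)) ∨ (∃z G(z))
Extract every quantifier outward, since the variables are now distinct and don't occur free across branches:
  ∃u ∃x ∃y ∃z ((¬G(x) ∨ ¬G(u)) ∧ ¬G(y) ∨ G(z))

∃u ∃x ∃y ∃z ((¬G(x) ∨ ¬G(u)) ∧ ¬G(y) ∨ G(z))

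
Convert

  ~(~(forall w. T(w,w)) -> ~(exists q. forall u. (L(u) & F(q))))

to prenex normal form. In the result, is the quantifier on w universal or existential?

existential

Rewrite implications/biconditionals: A → B as ¬A ∨ B.
  ~(~~(forall w. T(w,w)) | ~(exists q. forall u. (L(u) & F(q))))
Move each ¬ inward, flipping quantifiers it crosses:
  (exists w. ~T(w,w)) & (exists q. forall u. (L(u) & F(q)))
All bound variables are already distinct, so no renaming is needed.
Extract every quantifier outward, since the variables are now distinct and don't occur free across branches:
  exists w. exists q. forall u. (~T(w,w) & L(u) & F(q))
The quantifier forall w sits under an odd number of negations (counting the antecedent side of each →), so it flips to exists w.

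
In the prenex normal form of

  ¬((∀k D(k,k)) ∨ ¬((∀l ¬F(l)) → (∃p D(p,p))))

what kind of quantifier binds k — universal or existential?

First replace A → B with ¬A ∨ B.
  ¬((∀k D(k,k)) ∨ ¬(¬(∀l ¬F(l)) ∨ (∃p D(p,p))))
Drive negations inward (¬∀x A ≡ ∃x ¬A, ¬∃x A ≡ ∀x ¬A, De Morgan for ∧/∨):
  (∃k ¬D(k,k)) ∧ ((∃l F(l)) ∨ (∃p D(p,p)))
All bound variables are already distinct, so no renaming is needed.
Finally move all quantifiers to the prefix:
  ∃k ∃l ∃p (¬D(k,k) ∧ (F(l) ∨ D(p,p)))
The quantifier ∀k sits under an odd number of negations (counting the antecedent side of each →), so it flips to ∃k.

existential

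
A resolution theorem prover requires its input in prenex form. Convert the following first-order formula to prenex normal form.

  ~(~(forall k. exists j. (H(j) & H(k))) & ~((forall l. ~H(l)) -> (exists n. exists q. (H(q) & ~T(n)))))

Eliminate → and ↔ using ¬ and ∨.
  ~(~(forall k. exists j. (H(j) & H(k))) & ~(~(forall l. ~H(l)) | (exists n. exists q. (H(q) & ~T(n)))))
Drive negations inward (¬∀x A ≡ ∃x ¬A, ¬∃x A ≡ ∀x ¬A, De Morgan for ∧/∨):
  (forall k. exists j. (H(j) & H(k))) | (exists l. H(l)) | (exists n. exists q. (H(q) & ~T(n)))
Finally move all quantifiers to the prefix:
  forall k. exists j. exists l. exists n. exists q. (H(j) & H(k) | H(l) | H(q) & ~T(n))

forall k. exists j. exists l. exists n. exists q. (H(j) & H(k) | H(l) | H(q) & ~T(n))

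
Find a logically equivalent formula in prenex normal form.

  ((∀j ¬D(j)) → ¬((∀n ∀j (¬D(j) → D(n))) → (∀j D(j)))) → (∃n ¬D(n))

∀j ∃n ∃z1 ∀w1 ∃s (¬D(j) ∧ (¬D(z1) ∧ ¬D(n) ∨ D(w1)) ∨ ¬D(s))

Rewrite implications/biconditionals: A → B as ¬A ∨ B.
  ¬(¬(∀j ¬D(j)) ∨ ¬(¬(∀n ∀j (¬¬D(j) ∨ D(n))) ∨ (∀j D(j)))) ∨ (∃n ¬D(n))
Drive negations inward (¬∀x A ≡ ∃x ¬A, ¬∃x A ≡ ∀x ¬A, De Morgan for ∧/∨):
  (∀j ¬D(j)) ∧ ((∃n ∃j (¬D(j) ∧ ¬D(n))) ∨ (∀j D(j))) ∨ (∃n ¬D(n))
Give each quantifier a distinct variable: j↦z1, j↦w1, n↦s.
  (∀j ¬D(j)) ∧ ((∃n ∃z1 (¬D(z1) ∧ ¬D(n))) ∨ (∀w1 D(w1))) ∨ (∃s ¬D(s))
Pull the quantifiers to the front (each side's bound variable is not free in the other side):
  ∀j ∃n ∃z1 ∀w1 ∃s (¬D(j) ∧ (¬D(z1) ∧ ¬D(n) ∨ D(w1)) ∨ ¬D(s))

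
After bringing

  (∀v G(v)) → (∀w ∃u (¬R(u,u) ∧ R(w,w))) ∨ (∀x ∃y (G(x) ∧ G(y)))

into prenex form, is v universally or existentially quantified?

Rewrite implications/biconditionals: A → B as ¬A ∨ B.
  ¬(∀v G(v)) ∨ (∀w ∃u (¬R(u,u) ∧ R(w,w))) ∨ (∀x ∃y (G(x) ∧ G(y)))
Drive negations inward (¬∀x A ≡ ∃x ¬A, ¬∃x A ≡ ∀x ¬A, De Morgan for ∧/∨):
  (∃v ¬G(v)) ∨ (∀w ∃u (¬R(u,u) ∧ R(w,w))) ∨ (∀x ∃y (G(x) ∧ G(y)))
All bound variables are already distinct, so no renaming is needed.
Finally move all quantifiers to the prefix:
  ∃v ∀w ∃u ∀x ∃y (¬G(v) ∨ ¬R(u,u) ∧ R(w,w) ∨ G(x) ∧ G(y))
The quantifier ∀v sits under an odd number of negations (counting the antecedent side of each →), so it flips to ∃v.

existential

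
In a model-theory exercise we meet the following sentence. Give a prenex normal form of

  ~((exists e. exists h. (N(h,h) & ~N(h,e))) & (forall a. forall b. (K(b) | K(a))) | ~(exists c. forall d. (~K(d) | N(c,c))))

forall e. forall h. exists a. exists b. exists c. forall d. ((~N(h,h) | N(h,e) | ~K(b) & ~K(a)) & (~K(d) | N(c,c)))

Push ¬ through the quantifiers and connectives to reach negation normal form:
  ((forall e. forall h. (~N(h,h) | N(h,e))) | (exists a. exists b. (~K(b) & ~K(a)))) & (exists c. forall d. (~K(d) | N(c,c)))
All bound variables are already distinct, so no renaming is needed.
Finally move all quantifiers to the prefix:
  forall e. forall h. exists a. exists b. exists c. forall d. ((~N(h,h) | N(h,e) | ~K(b) & ~K(a)) & (~K(d) | N(c,c)))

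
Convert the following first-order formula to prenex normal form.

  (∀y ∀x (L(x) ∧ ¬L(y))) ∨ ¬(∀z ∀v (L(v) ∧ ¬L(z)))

Push ¬ through the quantifiers and connectives to reach negation normal form:
  (∀y ∀x (L(x) ∧ ¬L(y))) ∨ (∃z ∃v (¬L(v) ∨ L(z)))
Pull the quantifiers to the front (each side's bound variable is not free in the other side):
  ∀y ∀x ∃z ∃v (L(x) ∧ ¬L(y) ∨ ¬L(v) ∨ L(z))

∀y ∀x ∃z ∃v (L(x) ∧ ¬L(y) ∨ ¬L(v) ∨ L(z))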